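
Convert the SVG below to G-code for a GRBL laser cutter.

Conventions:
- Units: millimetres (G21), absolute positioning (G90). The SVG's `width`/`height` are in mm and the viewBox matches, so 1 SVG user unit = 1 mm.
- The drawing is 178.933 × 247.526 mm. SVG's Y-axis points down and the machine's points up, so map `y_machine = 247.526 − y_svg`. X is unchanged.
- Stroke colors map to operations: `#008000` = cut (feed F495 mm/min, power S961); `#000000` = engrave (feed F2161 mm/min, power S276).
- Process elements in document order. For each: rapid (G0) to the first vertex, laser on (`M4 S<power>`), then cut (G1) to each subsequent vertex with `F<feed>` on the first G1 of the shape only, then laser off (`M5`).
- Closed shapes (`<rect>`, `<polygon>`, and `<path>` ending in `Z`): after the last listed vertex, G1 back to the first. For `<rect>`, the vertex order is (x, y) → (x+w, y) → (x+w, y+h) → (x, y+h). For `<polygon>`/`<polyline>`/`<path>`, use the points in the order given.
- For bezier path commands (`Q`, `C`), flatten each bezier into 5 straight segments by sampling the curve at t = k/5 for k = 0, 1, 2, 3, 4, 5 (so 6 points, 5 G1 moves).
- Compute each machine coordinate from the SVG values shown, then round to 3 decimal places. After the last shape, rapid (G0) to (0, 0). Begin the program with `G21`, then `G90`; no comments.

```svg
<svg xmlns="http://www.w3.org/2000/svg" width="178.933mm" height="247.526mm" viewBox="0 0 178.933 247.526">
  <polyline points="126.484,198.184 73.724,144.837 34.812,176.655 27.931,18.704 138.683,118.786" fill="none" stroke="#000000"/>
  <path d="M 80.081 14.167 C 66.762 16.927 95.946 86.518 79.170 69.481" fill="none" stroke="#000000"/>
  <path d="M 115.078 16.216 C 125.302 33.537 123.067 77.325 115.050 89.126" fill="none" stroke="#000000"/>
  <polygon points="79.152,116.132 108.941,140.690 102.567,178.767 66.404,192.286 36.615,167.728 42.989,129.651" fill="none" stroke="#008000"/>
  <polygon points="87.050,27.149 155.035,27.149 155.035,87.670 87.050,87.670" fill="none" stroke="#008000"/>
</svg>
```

G21
G90
G0 X126.484 Y49.342
M4 S276
G1 X73.724 Y102.689 F2161
G1 X34.812 Y70.871
G1 X27.931 Y228.822
G1 X138.683 Y128.740
M5
G0 X80.081 Y233.359
M4 S276
G1 X76.482 Y224.911 F2161
G1 X78.838 Y207.789
G1 X82.902 Y189.361
G1 X84.428 Y176.990
G1 X79.170 Y178.045
M5
G0 X115.078 Y231.310
M4 S276
G1 X119.771 Y218.209 F2161
G1 X121.794 Y201.562
G1 X121.468 Y184.174
G1 X119.113 Y168.851
G1 X115.050 Y158.400
M5
G0 X79.152 Y131.394
M4 S961
G1 X108.941 Y106.836 F495
G1 X102.567 Y68.759
G1 X66.404 Y55.240
G1 X36.615 Y79.798
G1 X42.989 Y117.875
G1 X79.152 Y131.394
M5
G0 X87.050 Y220.377
M4 S961
G1 X155.035 Y220.377 F495
G1 X155.035 Y159.856
G1 X87.050 Y159.856
G1 X87.050 Y220.377
M5
G0 X0.000 Y0.000

1 u = 1 mm; y_m = 247.526 − y.

[1] `<polyline>` open polyline, #000000→engrave S276 F2161: (126.484,49.342) → (73.724,102.689) → (34.812,70.871) → (27.931,228.822) → (138.683,128.740)

[2] `<path>` cubic bezier, #000000→engrave S276 F2161: (80.081,233.359) → (76.482,224.911) → (78.838,207.789) → (82.902,189.361) → (84.428,176.990) → (79.170,178.045)

[3] `<path>` cubic bezier, #000000→engrave S276 F2161: (115.078,231.310) → (119.771,218.209) → (121.794,201.562) → (121.468,184.174) → (119.113,168.851) → (115.050,158.400)

[4] `<polygon>` regular polygon, #008000→cut S961 F495: (79.152,131.394) → (108.941,106.836) → (102.567,68.759) → (66.404,55.240) → (36.615,79.798) → (42.989,117.875) → (79.152,131.394) (closed)

[5] `<polygon>` rectangle, #008000→cut S961 F495: (87.050,220.377) → (155.035,220.377) → (155.035,159.856) → (87.050,159.856) → (87.050,220.377) (closed)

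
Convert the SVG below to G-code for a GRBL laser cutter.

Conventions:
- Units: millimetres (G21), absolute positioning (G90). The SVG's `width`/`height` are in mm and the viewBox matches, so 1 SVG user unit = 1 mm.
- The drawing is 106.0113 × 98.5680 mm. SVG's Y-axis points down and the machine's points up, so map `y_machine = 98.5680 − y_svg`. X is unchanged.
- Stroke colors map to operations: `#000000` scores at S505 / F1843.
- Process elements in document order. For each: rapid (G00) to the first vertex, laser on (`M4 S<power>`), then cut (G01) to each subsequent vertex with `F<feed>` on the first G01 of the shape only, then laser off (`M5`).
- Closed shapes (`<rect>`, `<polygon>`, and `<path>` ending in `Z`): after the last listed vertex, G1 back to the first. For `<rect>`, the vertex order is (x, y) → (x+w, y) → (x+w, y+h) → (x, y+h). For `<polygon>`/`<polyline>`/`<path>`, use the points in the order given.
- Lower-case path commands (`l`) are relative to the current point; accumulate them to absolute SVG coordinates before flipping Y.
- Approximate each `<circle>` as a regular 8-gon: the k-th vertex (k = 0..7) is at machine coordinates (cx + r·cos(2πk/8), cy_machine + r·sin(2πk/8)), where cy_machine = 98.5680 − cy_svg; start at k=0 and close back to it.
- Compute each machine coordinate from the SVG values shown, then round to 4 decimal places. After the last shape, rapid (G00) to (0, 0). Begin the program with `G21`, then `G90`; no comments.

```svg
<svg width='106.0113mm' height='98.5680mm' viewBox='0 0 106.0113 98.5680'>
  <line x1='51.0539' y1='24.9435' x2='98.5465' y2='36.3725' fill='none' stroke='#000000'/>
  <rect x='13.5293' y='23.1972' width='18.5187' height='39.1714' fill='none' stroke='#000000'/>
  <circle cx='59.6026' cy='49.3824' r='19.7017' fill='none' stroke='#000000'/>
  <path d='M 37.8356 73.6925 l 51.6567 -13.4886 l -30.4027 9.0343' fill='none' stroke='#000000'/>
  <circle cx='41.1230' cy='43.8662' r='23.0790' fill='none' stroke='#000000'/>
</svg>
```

Since the viewBox matches the mm dimensions, user units are millimetres directly. The only transform is the Y-flip y_m = 98.5680 − y_svg.

Shape 1 is a line segment drawn with `<line>`. Its stroke #000000 means score at S505, F1843. After flipping Y the toolpath is (51.0539,73.6245) → (98.5465,62.1955).

Shape 2 is a rectangle drawn with `<rect>`. Its stroke #000000 means score at S505, F1843. After flipping Y the toolpath is (13.5293,75.3708) → (32.0480,75.3708) → (32.0480,36.1994) → (13.5293,36.1994) → (13.5293,75.3708), returning to the start.

Shape 3 is a circle drawn with `<circle>`. Its stroke #000000 means score at S505, F1843. After flipping Y the toolpath is (79.3043,49.1856) → (73.5338,63.1168) → (59.6026,68.8873) → (45.6714,63.1168) → (39.9009,49.1856) → (45.6714,35.2544) → (59.6026,29.4839) → (73.5338,35.2544) → (79.3043,49.1856), returning to the start.

Shape 4 is a open polyline drawn with `<path>`. Its stroke #000000 means score at S505, F1843. After flipping Y the toolpath is (37.8356,24.8755) → (89.4923,38.3641) → (59.0896,29.3298).

Shape 5 is a circle drawn with `<circle>`. Its stroke #000000 means score at S505, F1843. After flipping Y the toolpath is (64.2020,54.7018) → (57.4423,71.0211) → (41.1230,77.7808) → (24.8037,71.0211) → (18.0440,54.7018) → (24.8037,38.3825) → (41.1230,31.6228) → (57.4423,38.3825) → (64.2020,54.7018), returning to the start.

G21
G90
G00 X51.0539 Y73.6245
M4 S505
G01 X98.5465 Y62.1955 F1843
M5
G00 X13.5293 Y75.3708
M4 S505
G01 X32.0480 Y75.3708 F1843
G01 X32.0480 Y36.1994
G01 X13.5293 Y36.1994
G01 X13.5293 Y75.3708
M5
G00 X79.3043 Y49.1856
M4 S505
G01 X73.5338 Y63.1168 F1843
G01 X59.6026 Y68.8873
G01 X45.6714 Y63.1168
G01 X39.9009 Y49.1856
G01 X45.6714 Y35.2544
G01 X59.6026 Y29.4839
G01 X73.5338 Y35.2544
G01 X79.3043 Y49.1856
M5
G00 X37.8356 Y24.8755
M4 S505
G01 X89.4923 Y38.3641 F1843
G01 X59.0896 Y29.3298
M5
G00 X64.2020 Y54.7018
M4 S505
G01 X57.4423 Y71.0211 F1843
G01 X41.1230 Y77.7808
G01 X24.8037 Y71.0211
G01 X18.0440 Y54.7018
G01 X24.8037 Y38.3825
G01 X41.1230 Y31.6228
G01 X57.4423 Y38.3825
G01 X64.2020 Y54.7018
M5
G00 X0.0000 Y0.0000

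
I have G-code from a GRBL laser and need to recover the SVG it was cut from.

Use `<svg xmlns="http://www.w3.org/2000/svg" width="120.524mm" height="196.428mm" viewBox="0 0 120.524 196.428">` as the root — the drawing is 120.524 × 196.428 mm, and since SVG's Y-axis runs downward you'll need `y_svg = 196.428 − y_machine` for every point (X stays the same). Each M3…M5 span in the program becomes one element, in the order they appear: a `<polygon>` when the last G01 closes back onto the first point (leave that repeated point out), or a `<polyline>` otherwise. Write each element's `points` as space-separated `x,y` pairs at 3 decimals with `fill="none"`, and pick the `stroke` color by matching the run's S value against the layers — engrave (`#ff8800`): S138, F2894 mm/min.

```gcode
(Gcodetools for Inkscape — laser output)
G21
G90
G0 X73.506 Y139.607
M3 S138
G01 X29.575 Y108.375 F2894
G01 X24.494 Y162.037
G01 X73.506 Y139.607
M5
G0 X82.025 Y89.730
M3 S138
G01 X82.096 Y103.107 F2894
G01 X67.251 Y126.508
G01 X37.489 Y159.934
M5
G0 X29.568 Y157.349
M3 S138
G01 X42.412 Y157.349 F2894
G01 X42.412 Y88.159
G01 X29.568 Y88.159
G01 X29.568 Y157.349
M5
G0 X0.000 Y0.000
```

<svg xmlns="http://www.w3.org/2000/svg" width="120.524mm" height="196.428mm" viewBox="0 0 120.524 196.428">
  <polygon points="73.506,56.821 29.575,88.053 24.494,34.391" fill="none" stroke="#ff8800"/>
  <polyline points="82.025,106.698 82.096,93.321 67.251,69.920 37.489,36.494" fill="none" stroke="#ff8800"/>
  <polygon points="29.568,39.079 42.412,39.079 42.412,108.269 29.568,108.269" fill="none" stroke="#ff8800"/>
</svg>

Each laser-on run becomes one SVG element. Flip Y back into SVG space with y_svg = 196.428 − y_machine. Every run uses S138, so all elements get stroke `#ff8800` (engrave).

Run 1: The run returns to its start, so emit a `<polygon>` with points (Y-flipped): 73.506,56.821 29.575,88.053 24.494,34.391.

Run 2: The run is open, so emit a `<polyline>` with points (Y-flipped): 82.025,106.698 82.096,93.321 67.251,69.920 37.489,36.494.

Run 3: The run returns to its start, so emit a `<polygon>` with points (Y-flipped): 29.568,39.079 42.412,39.079 42.412,108.269 29.568,108.269.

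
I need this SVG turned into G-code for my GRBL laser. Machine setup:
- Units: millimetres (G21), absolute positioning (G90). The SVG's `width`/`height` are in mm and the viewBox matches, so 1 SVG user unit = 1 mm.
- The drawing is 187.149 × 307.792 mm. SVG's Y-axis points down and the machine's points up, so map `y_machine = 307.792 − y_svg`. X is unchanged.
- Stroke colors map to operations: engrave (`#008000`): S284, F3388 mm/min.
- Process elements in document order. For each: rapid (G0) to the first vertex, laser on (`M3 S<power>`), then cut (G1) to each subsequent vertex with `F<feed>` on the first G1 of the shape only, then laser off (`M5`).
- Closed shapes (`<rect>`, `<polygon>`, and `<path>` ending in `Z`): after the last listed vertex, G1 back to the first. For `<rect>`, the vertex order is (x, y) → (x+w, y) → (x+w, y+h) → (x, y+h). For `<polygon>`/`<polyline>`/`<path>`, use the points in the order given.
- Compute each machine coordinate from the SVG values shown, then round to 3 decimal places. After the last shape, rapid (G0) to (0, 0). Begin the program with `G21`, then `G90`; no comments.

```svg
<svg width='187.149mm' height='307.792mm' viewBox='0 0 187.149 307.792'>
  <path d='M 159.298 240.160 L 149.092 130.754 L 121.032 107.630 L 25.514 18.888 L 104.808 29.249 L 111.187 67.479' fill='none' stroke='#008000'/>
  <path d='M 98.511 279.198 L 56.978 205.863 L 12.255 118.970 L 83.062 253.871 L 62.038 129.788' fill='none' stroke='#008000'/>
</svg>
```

viewBox `0 0 187.149 307.792` with mm width/height → 1 unit = 1 mm. Flip: y_m = 307.792 − y_svg.

**Shape 1** — `<path>` open polyline, stroke `#008000` → engrave (S284, F3388). Machine vertices: (159.298,67.632) → (149.092,177.038) → (121.032,200.162) → (25.514,288.904) → (104.808,278.543) → (111.187,240.313). Open path.

**Shape 2** — `<path>` open polyline, stroke `#008000` → engrave (S284, F3388). Machine vertices: (98.511,28.594) → (56.978,101.929) → (12.255,188.822) → (83.062,53.921) → (62.038,178.004). Open path.

G21
G90
G0 X159.298 Y67.632
M3 S284
G1 X149.092 Y177.038 F3388
G1 X121.032 Y200.162
G1 X25.514 Y288.904
G1 X104.808 Y278.543
G1 X111.187 Y240.313
M5
G0 X98.511 Y28.594
M3 S284
G1 X56.978 Y101.929 F3388
G1 X12.255 Y188.822
G1 X83.062 Y53.921
G1 X62.038 Y178.004
M5
G0 X0.000 Y0.000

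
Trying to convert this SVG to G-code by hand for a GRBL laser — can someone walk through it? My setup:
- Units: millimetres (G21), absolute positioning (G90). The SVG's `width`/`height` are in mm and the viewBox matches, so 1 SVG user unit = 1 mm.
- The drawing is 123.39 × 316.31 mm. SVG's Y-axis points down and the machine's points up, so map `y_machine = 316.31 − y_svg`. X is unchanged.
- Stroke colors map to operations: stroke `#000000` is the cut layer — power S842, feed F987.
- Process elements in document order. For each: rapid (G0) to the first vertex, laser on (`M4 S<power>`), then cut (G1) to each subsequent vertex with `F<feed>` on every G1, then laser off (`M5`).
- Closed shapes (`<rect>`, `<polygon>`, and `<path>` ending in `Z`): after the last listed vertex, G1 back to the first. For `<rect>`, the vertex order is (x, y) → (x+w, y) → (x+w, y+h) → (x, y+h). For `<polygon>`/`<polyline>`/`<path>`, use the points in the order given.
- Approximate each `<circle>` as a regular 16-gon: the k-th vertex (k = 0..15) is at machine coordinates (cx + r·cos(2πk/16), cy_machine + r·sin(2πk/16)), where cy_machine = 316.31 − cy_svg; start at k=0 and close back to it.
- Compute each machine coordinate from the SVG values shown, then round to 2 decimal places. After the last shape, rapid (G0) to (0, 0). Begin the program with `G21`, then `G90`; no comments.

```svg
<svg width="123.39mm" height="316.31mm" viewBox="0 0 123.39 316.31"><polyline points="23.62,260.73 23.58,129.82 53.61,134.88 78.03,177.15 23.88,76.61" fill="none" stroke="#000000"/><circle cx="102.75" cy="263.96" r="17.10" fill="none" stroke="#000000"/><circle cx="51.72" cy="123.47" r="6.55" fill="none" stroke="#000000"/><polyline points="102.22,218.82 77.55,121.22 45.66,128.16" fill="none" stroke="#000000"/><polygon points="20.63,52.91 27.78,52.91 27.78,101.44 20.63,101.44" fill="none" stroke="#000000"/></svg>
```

viewBox `0 0 123.39 316.31` with mm width/height → 1 unit = 1 mm. Flip: y_m = 316.31 − y_svg.

**Shape 1** — `<polyline>` open polyline, stroke `#000000` → cut (S842, F987). Machine vertices: (23.62,55.58) → (23.58,186.49) → (53.61,181.43) → (78.03,139.16) → (23.88,239.70). Open path.

**Shape 2** — `<circle>` circle, stroke `#000000` → cut (S842, F987). Machine vertices: (119.85,52.35) → (118.55,58.89) → (114.84,64.44) → (109.29,68.15) → (102.75,69.45) → (96.21,68.15) → (90.66,64.44) → (86.95,58.89) → (85.65,52.35) → (86.95,45.81) → (90.66,40.26) → (96.21,36.55) → (102.75,35.25) → (109.29,36.55) → (114.84,40.26) → (118.55,45.81) → (119.85,52.35). Closed: final G1 returns to the first vertex.

**Shape 3** — `<circle>` circle, stroke `#000000` → cut (S842, F987). Machine vertices: (58.27,192.84) → (57.77,195.35) → (56.35,197.47) → (54.23,198.89) → (51.72,199.39) → (49.21,198.89) → (47.09,197.47) → (45.67,195.35) → (45.17,192.84) → (45.67,190.33) → (47.09,188.21) → (49.21,186.79) → (51.72,186.29) → (54.23,186.79) → (56.35,188.21) → (57.77,190.33) → (58.27,192.84). Closed: final G1 returns to the first vertex.

**Shape 4** — `<polyline>` open polyline, stroke `#000000` → cut (S842, F987). Machine vertices: (102.22,97.49) → (77.55,195.09) → (45.66,188.15). Open path.

**Shape 5** — `<polygon>` rectangle, stroke `#000000` → cut (S842, F987). Machine vertices: (20.63,263.40) → (27.78,263.40) → (27.78,214.87) → (20.63,214.87) → (20.63,263.40). Closed: final G1 returns to the first vertex.

G21
G90
G0 X23.62 Y55.58
M4 S842
G1 X23.58 Y186.49 F987
G1 X53.61 Y181.43 F987
G1 X78.03 Y139.16 F987
G1 X23.88 Y239.70 F987
M5
G0 X119.85 Y52.35
M4 S842
G1 X118.55 Y58.89 F987
G1 X114.84 Y64.44 F987
G1 X109.29 Y68.15 F987
G1 X102.75 Y69.45 F987
G1 X96.21 Y68.15 F987
G1 X90.66 Y64.44 F987
G1 X86.95 Y58.89 F987
G1 X85.65 Y52.35 F987
G1 X86.95 Y45.81 F987
G1 X90.66 Y40.26 F987
G1 X96.21 Y36.55 F987
G1 X102.75 Y35.25 F987
G1 X109.29 Y36.55 F987
G1 X114.84 Y40.26 F987
G1 X118.55 Y45.81 F987
G1 X119.85 Y52.35 F987
M5
G0 X58.27 Y192.84
M4 S842
G1 X57.77 Y195.35 F987
G1 X56.35 Y197.47 F987
G1 X54.23 Y198.89 F987
G1 X51.72 Y199.39 F987
G1 X49.21 Y198.89 F987
G1 X47.09 Y197.47 F987
G1 X45.67 Y195.35 F987
G1 X45.17 Y192.84 F987
G1 X45.67 Y190.33 F987
G1 X47.09 Y188.21 F987
G1 X49.21 Y186.79 F987
G1 X51.72 Y186.29 F987
G1 X54.23 Y186.79 F987
G1 X56.35 Y188.21 F987
G1 X57.77 Y190.33 F987
G1 X58.27 Y192.84 F987
M5
G0 X102.22 Y97.49
M4 S842
G1 X77.55 Y195.09 F987
G1 X45.66 Y188.15 F987
M5
G0 X20.63 Y263.40
M4 S842
G1 X27.78 Y263.40 F987
G1 X27.78 Y214.87 F987
G1 X20.63 Y214.87 F987
G1 X20.63 Y263.40 F987
M5
G0 X0.00 Y0.00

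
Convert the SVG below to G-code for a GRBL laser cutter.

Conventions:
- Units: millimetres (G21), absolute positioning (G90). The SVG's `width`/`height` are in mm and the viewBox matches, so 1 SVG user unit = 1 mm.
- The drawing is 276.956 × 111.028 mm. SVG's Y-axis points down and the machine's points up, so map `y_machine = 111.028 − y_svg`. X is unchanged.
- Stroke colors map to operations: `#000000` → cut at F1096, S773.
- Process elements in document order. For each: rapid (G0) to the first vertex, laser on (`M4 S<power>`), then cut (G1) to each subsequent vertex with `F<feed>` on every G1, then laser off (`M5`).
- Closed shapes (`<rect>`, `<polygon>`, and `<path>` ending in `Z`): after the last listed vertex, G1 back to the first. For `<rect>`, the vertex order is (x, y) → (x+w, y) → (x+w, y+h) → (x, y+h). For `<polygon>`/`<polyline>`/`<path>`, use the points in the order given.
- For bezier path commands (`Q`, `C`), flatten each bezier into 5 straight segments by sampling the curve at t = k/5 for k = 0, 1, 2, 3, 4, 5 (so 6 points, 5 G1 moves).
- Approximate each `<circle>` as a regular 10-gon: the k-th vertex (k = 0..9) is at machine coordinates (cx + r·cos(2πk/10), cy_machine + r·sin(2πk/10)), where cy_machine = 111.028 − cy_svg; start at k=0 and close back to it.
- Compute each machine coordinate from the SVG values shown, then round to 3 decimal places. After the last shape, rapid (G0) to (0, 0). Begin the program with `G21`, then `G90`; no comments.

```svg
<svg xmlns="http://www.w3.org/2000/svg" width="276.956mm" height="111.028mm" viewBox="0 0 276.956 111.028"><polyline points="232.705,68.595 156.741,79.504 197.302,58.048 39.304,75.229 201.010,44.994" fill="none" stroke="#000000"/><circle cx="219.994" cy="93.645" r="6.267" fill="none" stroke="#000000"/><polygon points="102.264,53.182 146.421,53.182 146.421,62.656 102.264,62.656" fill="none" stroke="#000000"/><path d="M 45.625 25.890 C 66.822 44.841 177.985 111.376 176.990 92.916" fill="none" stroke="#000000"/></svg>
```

G21
G90
G0 X232.705 Y42.433
M4 S773
G1 X156.741 Y31.524 F1096
G1 X197.302 Y52.980 F1096
G1 X39.304 Y35.799 F1096
G1 X201.010 Y66.034 F1096
M5
G0 X226.261 Y17.383
M4 S773
G1 X225.064 Y21.067 F1096
G1 X221.931 Y23.343 F1096
G1 X218.057 Y23.343 F1096
G1 X214.924 Y21.067 F1096
G1 X213.727 Y17.383 F1096
G1 X214.924 Y13.699 F1096
G1 X218.057 Y11.423 F1096
G1 X221.931 Y11.423 F1096
G1 X225.064 Y13.699 F1096
G1 X226.261 Y17.383 F1096
M5
G0 X102.264 Y57.846
M4 S773
G1 X146.421 Y57.846 F1096
G1 X146.421 Y48.372 F1096
G1 X102.264 Y48.372 F1096
G1 X102.264 Y57.846 F1096
M5
G0 X45.625 Y85.138
M4 S773
G1 X67.522 Y69.118 F1096
G1 X101.309 Y48.042 F1096
G1 X137.284 Y28.273 F1096
G1 X165.745 Y16.175 F1096
G1 X176.990 Y18.112 F1096
M5
G0 X0.000 Y0.000

1 u = 1 mm; y_m = 111.028 − y.

[1] `<polyline>` open polyline, #000000→cut S773 F1096: (232.705,42.433) → (156.741,31.524) → (197.302,52.980) → (39.304,35.799) → (201.010,66.034)

[2] `<circle>` circle, #000000→cut S773 F1096: (226.261,17.383) → (225.064,21.067) → (221.931,23.343) → (218.057,23.343) → (214.924,21.067) → (213.727,17.383) → (214.924,13.699) → (218.057,11.423) → (221.931,11.423) → (225.064,13.699) → (226.261,17.383) (closed)

[3] `<polygon>` rectangle, #000000→cut S773 F1096: (102.264,57.846) → (146.421,57.846) → (146.421,48.372) → (102.264,48.372) → (102.264,57.846) (closed)

[4] `<path>` cubic bezier, #000000→cut S773 F1096: (45.625,85.138) → (67.522,69.118) → (101.309,48.042) → (137.284,28.273) → (165.745,16.175) → (176.990,18.112)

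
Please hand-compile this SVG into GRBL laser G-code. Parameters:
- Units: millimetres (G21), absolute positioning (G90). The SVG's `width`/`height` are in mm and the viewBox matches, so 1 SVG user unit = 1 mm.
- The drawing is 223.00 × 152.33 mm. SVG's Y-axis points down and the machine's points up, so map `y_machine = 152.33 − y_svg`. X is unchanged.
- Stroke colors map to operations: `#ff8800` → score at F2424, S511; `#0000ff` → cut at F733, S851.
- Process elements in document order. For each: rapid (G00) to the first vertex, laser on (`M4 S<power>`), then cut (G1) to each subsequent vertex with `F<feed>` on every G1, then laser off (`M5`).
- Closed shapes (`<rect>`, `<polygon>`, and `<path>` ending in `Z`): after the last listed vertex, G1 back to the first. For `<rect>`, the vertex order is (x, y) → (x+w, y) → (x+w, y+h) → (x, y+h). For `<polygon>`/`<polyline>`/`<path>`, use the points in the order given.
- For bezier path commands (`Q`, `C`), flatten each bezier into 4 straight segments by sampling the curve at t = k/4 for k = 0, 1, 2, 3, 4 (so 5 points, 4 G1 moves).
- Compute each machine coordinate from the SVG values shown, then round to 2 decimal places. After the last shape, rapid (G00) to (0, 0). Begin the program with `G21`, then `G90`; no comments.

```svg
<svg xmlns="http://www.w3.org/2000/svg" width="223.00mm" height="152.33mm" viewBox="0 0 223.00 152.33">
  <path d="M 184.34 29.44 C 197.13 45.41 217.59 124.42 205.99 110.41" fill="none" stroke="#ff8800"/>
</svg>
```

viewBox `0 0 223.00 152.33` with mm width/height → 1 unit = 1 mm. Flip: y_m = 152.33 − y_svg.

**Shape 1** — `<path>` cubic bezier, stroke `#ff8800` → score (S511, F2424). Control points (SVG): P0=(184.34,29.44), P1=(197.13,45.41), P2=(217.59,124.42), P3=(205.99,110.41); sampled at t=k/4. Machine vertices: (184.34,122.89) → (194.75,101.53) → (204.31,71.16) → (209.30,46.42) → (205.99,41.92). Open path.

G21
G90
G00 X184.34 Y122.89
M4 S511
G1 X194.75 Y101.53 F2424
G1 X204.31 Y71.16 F2424
G1 X209.30 Y46.42 F2424
G1 X205.99 Y41.92 F2424
M5
G00 X0.00 Y0.00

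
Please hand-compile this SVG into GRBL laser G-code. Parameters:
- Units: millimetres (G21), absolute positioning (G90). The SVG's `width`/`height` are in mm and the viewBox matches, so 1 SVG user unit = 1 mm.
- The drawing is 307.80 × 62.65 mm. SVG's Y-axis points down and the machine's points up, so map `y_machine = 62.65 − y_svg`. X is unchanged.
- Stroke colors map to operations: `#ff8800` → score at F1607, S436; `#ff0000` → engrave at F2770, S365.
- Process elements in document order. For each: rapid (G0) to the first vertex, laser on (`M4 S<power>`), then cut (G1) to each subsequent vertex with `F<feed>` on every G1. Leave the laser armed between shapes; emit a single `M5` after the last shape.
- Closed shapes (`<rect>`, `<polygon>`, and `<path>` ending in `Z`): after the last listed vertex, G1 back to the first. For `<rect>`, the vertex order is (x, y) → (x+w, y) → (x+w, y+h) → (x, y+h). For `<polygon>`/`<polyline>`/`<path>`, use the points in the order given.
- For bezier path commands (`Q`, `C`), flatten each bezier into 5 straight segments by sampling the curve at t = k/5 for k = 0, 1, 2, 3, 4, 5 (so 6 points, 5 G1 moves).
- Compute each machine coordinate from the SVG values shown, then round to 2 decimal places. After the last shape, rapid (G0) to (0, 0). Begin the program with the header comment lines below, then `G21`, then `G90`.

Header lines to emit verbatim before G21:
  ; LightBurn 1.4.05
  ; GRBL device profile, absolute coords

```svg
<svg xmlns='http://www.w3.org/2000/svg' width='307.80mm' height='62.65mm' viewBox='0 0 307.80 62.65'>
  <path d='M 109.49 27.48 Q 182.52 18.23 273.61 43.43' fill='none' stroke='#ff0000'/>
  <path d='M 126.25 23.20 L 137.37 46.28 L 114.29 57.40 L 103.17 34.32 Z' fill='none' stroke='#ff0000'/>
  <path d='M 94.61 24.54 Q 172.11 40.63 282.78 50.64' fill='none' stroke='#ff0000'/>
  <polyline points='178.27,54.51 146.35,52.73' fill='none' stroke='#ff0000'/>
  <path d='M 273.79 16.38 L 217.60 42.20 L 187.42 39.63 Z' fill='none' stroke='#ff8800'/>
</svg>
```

viewBox `0 0 307.80 62.65` with mm width/height → 1 unit = 1 mm. Flip: y_m = 62.65 − y_svg.

**Shape 1** — `<path>` quadratic bezier, stroke `#ff0000` → engrave (S365, F2770). Control points (SVG): P0=(109.49,27.48), P1=(182.52,18.23), P2=(273.61,43.43); sampled at t=k/5. Machine vertices: (109.49,35.17) → (139.42,37.49) → (170.80,37.06) → (203.63,33.87) → (237.90,27.92) → (273.61,19.22). Open path.

**Shape 2** — `<path>` regular polygon, stroke `#ff0000` → engrave (S365, F2770). Machine vertices: (126.25,39.45) → (137.37,16.37) → (114.29,5.25) → (103.17,28.33) → (126.25,39.45). Closed: final G1 returns to the first vertex.

**Shape 3** — `<path>` quadratic bezier, stroke `#ff0000` → engrave (S365, F2770). Control points (SVG): P0=(94.61,24.54), P1=(172.11,40.63), P2=(282.78,50.64); sampled at t=k/5. Machine vertices: (94.61,38.11) → (126.94,31.92) → (161.92,26.21) → (199.55,20.99) → (239.84,16.26) → (282.78,12.01). Open path.

**Shape 4** — `<polyline>` line segment, stroke `#ff0000` → engrave (S365, F2770). Machine vertices: (178.27,8.14) → (146.35,9.92). Open path.

**Shape 5** — `<path>` closed polygon, stroke `#ff8800` → score (S436, F1607). Machine vertices: (273.79,46.27) → (217.60,20.45) → (187.42,23.02) → (273.79,46.27). Closed: final G1 returns to the first vertex.

; LightBurn 1.4.05
; GRBL device profile, absolute coords
G21
G90
G0 X109.49 Y35.17
M4 S365
G1 X139.42 Y37.49 F2770
G1 X170.80 Y37.06 F2770
G1 X203.63 Y33.87 F2770
G1 X237.90 Y27.92 F2770
G1 X273.61 Y19.22 F2770
G0 X126.25 Y39.45
M4 S365
G1 X137.37 Y16.37 F2770
G1 X114.29 Y5.25 F2770
G1 X103.17 Y28.33 F2770
G1 X126.25 Y39.45 F2770
G0 X94.61 Y38.11
M4 S365
G1 X126.94 Y31.92 F2770
G1 X161.92 Y26.21 F2770
G1 X199.55 Y20.99 F2770
G1 X239.84 Y16.26 F2770
G1 X282.78 Y12.01 F2770
G0 X178.27 Y8.14
M4 S365
G1 X146.35 Y9.92 F2770
G0 X273.79 Y46.27
M4 S436
G1 X217.60 Y20.45 F1607
G1 X187.42 Y23.02 F1607
G1 X273.79 Y46.27 F1607
M5
G0 X0.00 Y0.00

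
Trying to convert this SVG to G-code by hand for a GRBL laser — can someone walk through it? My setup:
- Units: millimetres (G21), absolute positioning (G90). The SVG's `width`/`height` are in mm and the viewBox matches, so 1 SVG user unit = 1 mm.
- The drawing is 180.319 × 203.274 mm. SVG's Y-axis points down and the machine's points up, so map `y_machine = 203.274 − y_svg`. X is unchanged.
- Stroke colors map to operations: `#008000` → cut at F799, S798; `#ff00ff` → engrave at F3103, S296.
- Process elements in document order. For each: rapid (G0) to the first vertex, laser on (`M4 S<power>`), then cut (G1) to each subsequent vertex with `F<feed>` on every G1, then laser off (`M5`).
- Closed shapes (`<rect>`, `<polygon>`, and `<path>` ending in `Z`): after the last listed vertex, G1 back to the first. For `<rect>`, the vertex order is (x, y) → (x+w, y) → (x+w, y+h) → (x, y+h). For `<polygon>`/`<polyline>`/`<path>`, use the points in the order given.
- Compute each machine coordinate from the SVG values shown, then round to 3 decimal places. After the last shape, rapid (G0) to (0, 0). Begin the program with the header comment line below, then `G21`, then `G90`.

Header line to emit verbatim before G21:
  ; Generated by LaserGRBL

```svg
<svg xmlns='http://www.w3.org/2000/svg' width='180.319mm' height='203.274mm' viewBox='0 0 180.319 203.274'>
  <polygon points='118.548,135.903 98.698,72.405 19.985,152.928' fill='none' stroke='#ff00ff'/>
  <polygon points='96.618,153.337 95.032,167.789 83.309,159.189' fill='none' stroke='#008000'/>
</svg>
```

; Generated by LaserGRBL
G21
G90
G0 X118.548 Y67.371
M4 S296
G1 X98.698 Y130.869 F3103
G1 X19.985 Y50.346 F3103
G1 X118.548 Y67.371 F3103
M5
G0 X96.618 Y49.937
M4 S798
G1 X95.032 Y35.485 F799
G1 X83.309 Y44.085 F799
G1 X96.618 Y49.937 F799
M5
G0 X0.000 Y0.000

1 u = 1 mm; y_m = 203.274 − y.

[1] `<polygon>` closed polygon, #ff00ff→engrave S296 F3103: (118.548,67.371) → (98.698,130.869) → (19.985,50.346) → (118.548,67.371) (closed)

[2] `<polygon>` regular polygon, #008000→cut S798 F799: (96.618,49.937) → (95.032,35.485) → (83.309,44.085) → (96.618,49.937) (closed)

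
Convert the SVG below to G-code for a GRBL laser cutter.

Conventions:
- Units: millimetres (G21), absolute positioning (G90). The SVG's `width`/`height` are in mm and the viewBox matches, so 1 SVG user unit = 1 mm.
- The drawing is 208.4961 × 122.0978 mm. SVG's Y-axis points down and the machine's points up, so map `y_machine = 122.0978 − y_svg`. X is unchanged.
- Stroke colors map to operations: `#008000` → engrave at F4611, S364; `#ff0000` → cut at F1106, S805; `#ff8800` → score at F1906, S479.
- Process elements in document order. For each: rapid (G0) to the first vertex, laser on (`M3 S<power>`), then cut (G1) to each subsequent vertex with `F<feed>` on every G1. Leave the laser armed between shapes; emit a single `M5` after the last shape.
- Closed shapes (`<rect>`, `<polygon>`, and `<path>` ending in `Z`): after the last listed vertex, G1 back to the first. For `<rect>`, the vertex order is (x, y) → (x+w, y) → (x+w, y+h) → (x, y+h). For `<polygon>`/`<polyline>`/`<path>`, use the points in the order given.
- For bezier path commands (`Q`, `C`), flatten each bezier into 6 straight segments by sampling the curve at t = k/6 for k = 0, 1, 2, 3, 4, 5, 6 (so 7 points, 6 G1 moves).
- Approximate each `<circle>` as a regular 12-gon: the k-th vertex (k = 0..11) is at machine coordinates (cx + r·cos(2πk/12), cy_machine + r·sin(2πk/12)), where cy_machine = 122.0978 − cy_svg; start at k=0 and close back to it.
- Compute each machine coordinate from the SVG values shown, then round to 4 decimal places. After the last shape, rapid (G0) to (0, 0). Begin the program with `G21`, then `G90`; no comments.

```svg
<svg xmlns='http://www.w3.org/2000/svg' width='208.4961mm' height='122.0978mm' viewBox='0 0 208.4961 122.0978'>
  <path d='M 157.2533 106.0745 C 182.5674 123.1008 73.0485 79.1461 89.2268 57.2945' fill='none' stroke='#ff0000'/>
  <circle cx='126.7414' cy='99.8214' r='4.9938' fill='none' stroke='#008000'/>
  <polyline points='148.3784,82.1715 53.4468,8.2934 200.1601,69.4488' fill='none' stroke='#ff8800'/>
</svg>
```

Since the viewBox matches the mm dimensions, user units are millimetres directly. The only transform is the Y-flip y_m = 122.0978 − y_svg.

Shape 1 is a cubic bezier drawn with `<path>`. Its stroke #ff0000 means cut at S805, F1106. After flipping Y the toolpath is (157.2533,16.0233) → (159.8804,12.2073) → (147.2723,16.2468) → (126.6660,25.8341) → (105.2983,38.6612) → (90.4063,52.4202) → (89.2268,64.8033).

Shape 2 is a circle drawn with `<circle>`. Its stroke #008000 means engrave at S364, F4611. After flipping Y the toolpath is (131.7352,22.2764) → (131.0662,24.7733) → (129.2383,26.6012) → (126.7414,27.2702) → (124.2445,26.6012) → (122.4166,24.7733) → (121.7476,22.2764) → (122.4166,19.7795) → (124.2445,17.9516) → (126.7414,17.2826) → (129.2383,17.9516) → (131.0662,19.7795) → (131.7352,22.2764), returning to the start.

Shape 3 is a open polyline drawn with `<polyline>`. Its stroke #ff8800 means score at S479, F1906. After flipping Y the toolpath is (148.3784,39.9263) → (53.4468,113.8044) → (200.1601,52.6490).

G21
G90
G0 X157.2533 Y16.0233
M3 S805
G1 X159.8804 Y12.2073 F1106
G1 X147.2723 Y16.2468 F1106
G1 X126.6660 Y25.8341 F1106
G1 X105.2983 Y38.6612 F1106
G1 X90.4063 Y52.4202 F1106
G1 X89.2268 Y64.8033 F1106
G0 X131.7352 Y22.2764
M3 S364
G1 X131.0662 Y24.7733 F4611
G1 X129.2383 Y26.6012 F4611
G1 X126.7414 Y27.2702 F4611
G1 X124.2445 Y26.6012 F4611
G1 X122.4166 Y24.7733 F4611
G1 X121.7476 Y22.2764 F4611
G1 X122.4166 Y19.7795 F4611
G1 X124.2445 Y17.9516 F4611
G1 X126.7414 Y17.2826 F4611
G1 X129.2383 Y17.9516 F4611
G1 X131.0662 Y19.7795 F4611
G1 X131.7352 Y22.2764 F4611
G0 X148.3784 Y39.9263
M3 S479
G1 X53.4468 Y113.8044 F1906
G1 X200.1601 Y52.6490 F1906
M5
G0 X0.0000 Y0.0000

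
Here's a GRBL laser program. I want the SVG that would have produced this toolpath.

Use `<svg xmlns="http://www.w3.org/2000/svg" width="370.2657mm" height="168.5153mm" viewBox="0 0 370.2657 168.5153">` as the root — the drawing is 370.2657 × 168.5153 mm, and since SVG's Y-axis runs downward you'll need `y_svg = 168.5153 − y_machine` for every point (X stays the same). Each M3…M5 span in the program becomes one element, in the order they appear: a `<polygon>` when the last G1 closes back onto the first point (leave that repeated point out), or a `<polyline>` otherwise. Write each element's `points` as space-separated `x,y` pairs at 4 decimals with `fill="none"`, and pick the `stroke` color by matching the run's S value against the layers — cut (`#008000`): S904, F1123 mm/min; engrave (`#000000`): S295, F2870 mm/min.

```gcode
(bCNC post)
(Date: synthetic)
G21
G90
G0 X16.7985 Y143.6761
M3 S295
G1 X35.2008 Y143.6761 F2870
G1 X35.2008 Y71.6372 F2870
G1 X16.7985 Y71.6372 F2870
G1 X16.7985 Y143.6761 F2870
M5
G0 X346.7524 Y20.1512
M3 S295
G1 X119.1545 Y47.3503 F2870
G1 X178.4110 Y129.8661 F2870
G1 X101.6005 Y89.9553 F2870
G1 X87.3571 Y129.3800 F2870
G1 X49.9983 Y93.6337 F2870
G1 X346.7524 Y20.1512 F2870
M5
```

<svg xmlns="http://www.w3.org/2000/svg" width="370.2657mm" height="168.5153mm" viewBox="0 0 370.2657 168.5153">
  <polygon points="16.7985,24.8392 35.2008,24.8392 35.2008,96.8781 16.7985,96.8781" fill="none" stroke="#000000"/>
  <polygon points="346.7524,148.3641 119.1545,121.1650 178.4110,38.6492 101.6005,78.5600 87.3571,39.1353 49.9983,74.8816" fill="none" stroke="#000000"/>
</svg>

Machine Y-up, SVG Y-down with viewBox height 168.5153, so y_svg = 168.5153 − y_machine; X carries over. Every run uses S295, so all elements get stroke `#000000` (engrave).

Run 1: The run returns to its start, so emit a `<polygon>` with points (Y-flipped): 16.7985,24.8392 35.2008,24.8392 35.2008,96.8781 16.7985,96.8781.

Run 2: The run returns to its start, so emit a `<polygon>` with points (Y-flipped): 346.7524,148.3641 119.1545,121.1650 178.4110,38.6492 101.6005,78.5600 87.3571,39.1353 49.9983,74.8816.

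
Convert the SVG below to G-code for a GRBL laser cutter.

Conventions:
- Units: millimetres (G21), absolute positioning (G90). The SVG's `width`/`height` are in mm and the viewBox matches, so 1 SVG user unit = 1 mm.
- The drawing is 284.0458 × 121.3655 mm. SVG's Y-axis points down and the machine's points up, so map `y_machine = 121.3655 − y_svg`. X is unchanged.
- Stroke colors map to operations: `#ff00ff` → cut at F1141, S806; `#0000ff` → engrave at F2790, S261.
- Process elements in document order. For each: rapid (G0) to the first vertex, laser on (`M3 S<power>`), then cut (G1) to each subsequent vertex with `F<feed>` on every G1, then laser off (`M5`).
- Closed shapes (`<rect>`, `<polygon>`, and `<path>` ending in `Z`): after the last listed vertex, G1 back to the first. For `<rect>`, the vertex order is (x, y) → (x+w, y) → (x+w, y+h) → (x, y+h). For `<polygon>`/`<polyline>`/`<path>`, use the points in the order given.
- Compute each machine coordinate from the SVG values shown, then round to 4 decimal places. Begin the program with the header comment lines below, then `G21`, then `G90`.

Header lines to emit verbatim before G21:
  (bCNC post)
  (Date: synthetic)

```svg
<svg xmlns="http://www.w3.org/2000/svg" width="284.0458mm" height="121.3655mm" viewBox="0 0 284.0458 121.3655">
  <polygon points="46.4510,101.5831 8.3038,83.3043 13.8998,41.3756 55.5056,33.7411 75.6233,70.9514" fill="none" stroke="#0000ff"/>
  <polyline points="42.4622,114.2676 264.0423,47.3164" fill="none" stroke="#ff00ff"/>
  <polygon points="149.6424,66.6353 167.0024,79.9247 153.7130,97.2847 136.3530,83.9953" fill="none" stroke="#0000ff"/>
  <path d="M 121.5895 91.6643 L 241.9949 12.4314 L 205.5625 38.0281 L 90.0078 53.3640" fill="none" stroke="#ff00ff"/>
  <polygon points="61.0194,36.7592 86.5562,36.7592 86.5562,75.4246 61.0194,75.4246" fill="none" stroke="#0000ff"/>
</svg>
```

Since the viewBox matches the mm dimensions, user units are millimetres directly. The only transform is the Y-flip y_m = 121.3655 − y_svg.

Shape 1 is a regular polygon drawn with `<polygon>`. Its stroke #0000ff means engrave at S261, F2790. After flipping Y the toolpath is (46.4510,19.7824) → (8.3038,38.0612) → (13.8998,79.9899) → (55.5056,87.6244) → (75.6233,50.4141) → (46.4510,19.7824), returning to the start.

Shape 2 is a line segment drawn with `<polyline>`. Its stroke #ff00ff means cut at S806, F1141. After flipping Y the toolpath is (42.4622,7.0979) → (264.0423,74.0491).

Shape 3 is a regular polygon drawn with `<polygon>`. Its stroke #0000ff means engrave at S261, F2790. After flipping Y the toolpath is (149.6424,54.7302) → (167.0024,41.4408) → (153.7130,24.0808) → (136.3530,37.3702) → (149.6424,54.7302), returning to the start.

Shape 4 is a open polyline drawn with `<path>`. Its stroke #ff00ff means cut at S806, F1141. After flipping Y the toolpath is (121.5895,29.7012) → (241.9949,108.9341) → (205.5625,83.3374) → (90.0078,68.0015).

Shape 5 is a rectangle drawn with `<polygon>`. Its stroke #0000ff means engrave at S261, F2790. After flipping Y the toolpath is (61.0194,84.6063) → (86.5562,84.6063) → (86.5562,45.9409) → (61.0194,45.9409) → (61.0194,84.6063), returning to the start.

(bCNC post)
(Date: synthetic)
G21
G90
G0 X46.4510 Y19.7824
M3 S261
G1 X8.3038 Y38.0612 F2790
G1 X13.8998 Y79.9899 F2790
G1 X55.5056 Y87.6244 F2790
G1 X75.6233 Y50.4141 F2790
G1 X46.4510 Y19.7824 F2790
M5
G0 X42.4622 Y7.0979
M3 S806
G1 X264.0423 Y74.0491 F1141
M5
G0 X149.6424 Y54.7302
M3 S261
G1 X167.0024 Y41.4408 F2790
G1 X153.7130 Y24.0808 F2790
G1 X136.3530 Y37.3702 F2790
G1 X149.6424 Y54.7302 F2790
M5
G0 X121.5895 Y29.7012
M3 S806
G1 X241.9949 Y108.9341 F1141
G1 X205.5625 Y83.3374 F1141
G1 X90.0078 Y68.0015 F1141
M5
G0 X61.0194 Y84.6063
M3 S261
G1 X86.5562 Y84.6063 F2790
G1 X86.5562 Y45.9409 F2790
G1 X61.0194 Y45.9409 F2790
G1 X61.0194 Y84.6063 F2790
M5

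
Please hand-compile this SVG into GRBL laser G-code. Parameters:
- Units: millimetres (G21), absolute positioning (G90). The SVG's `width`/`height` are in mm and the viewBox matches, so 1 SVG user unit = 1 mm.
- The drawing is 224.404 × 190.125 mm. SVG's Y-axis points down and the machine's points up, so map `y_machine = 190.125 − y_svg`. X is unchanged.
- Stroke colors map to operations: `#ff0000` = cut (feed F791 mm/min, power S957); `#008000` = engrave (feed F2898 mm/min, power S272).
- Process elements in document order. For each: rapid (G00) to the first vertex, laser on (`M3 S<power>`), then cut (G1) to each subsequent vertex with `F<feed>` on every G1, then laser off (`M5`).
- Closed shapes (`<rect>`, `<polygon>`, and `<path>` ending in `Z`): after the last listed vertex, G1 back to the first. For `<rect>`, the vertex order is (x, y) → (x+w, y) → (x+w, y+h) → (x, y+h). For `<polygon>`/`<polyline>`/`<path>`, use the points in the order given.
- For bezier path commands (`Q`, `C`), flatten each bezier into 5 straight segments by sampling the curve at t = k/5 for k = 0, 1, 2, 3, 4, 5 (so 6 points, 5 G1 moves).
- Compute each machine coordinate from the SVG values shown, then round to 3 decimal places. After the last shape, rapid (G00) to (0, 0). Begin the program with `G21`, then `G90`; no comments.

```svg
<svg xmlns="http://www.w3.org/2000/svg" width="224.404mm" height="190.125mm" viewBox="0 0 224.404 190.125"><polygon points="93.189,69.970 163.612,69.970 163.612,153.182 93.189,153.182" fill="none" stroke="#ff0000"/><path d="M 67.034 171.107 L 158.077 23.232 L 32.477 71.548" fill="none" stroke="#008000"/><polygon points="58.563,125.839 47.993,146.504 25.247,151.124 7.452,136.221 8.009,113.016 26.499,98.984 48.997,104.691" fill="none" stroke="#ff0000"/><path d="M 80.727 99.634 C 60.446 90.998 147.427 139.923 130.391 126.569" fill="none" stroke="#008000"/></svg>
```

G21
G90
G00 X93.189 Y120.155
M3 S957
G1 X163.612 Y120.155 F791
G1 X163.612 Y36.943 F791
G1 X93.189 Y36.943 F791
G1 X93.189 Y120.155 F791
M5
G00 X67.034 Y19.018
M3 S272
G1 X158.077 Y166.893 F2898
G1 X32.477 Y118.577 F2898
M5
G00 X58.563 Y64.286
M3 S957
G1 X47.993 Y43.621 F791
G1 X25.247 Y39.001 F791
G1 X7.452 Y53.904 F791
G1 X8.009 Y77.109 F791
G1 X26.499 Y91.141 F791
G1 X48.997 Y85.434 F791
G1 X58.563 Y64.286 F791
M5
G00 X80.727 Y90.491
M3 S272
G1 X79.740 Y89.724 F2898
G1 X94.354 Y80.895 F2898
G1 X114.428 Y69.755 F2898
G1 X129.821 Y62.058 F2898
G1 X130.391 Y63.556 F2898
M5
G00 X0.000 Y0.000

Since the viewBox matches the mm dimensions, user units are millimetres directly. The only transform is the Y-flip y_m = 190.125 − y_svg.

Shape 1 is a rectangle drawn with `<polygon>`. Its stroke #ff0000 means cut at S957, F791. After flipping Y the toolpath is (93.189,120.155) → (163.612,120.155) → (163.612,36.943) → (93.189,36.943) → (93.189,120.155), returning to the start.

Shape 2 is a open polyline drawn with `<path>`. Its stroke #008000 means engrave at S272, F2898. After flipping Y the toolpath is (67.034,19.018) → (158.077,166.893) → (32.477,118.577).

Shape 3 is a regular polygon drawn with `<polygon>`. Its stroke #ff0000 means cut at S957, F791. After flipping Y the toolpath is (58.563,64.286) → (47.993,43.621) → (25.247,39.001) → (7.452,53.904) → (8.009,77.109) → (26.499,91.141) → (48.997,85.434) → (58.563,64.286), returning to the start.

Shape 4 is a cubic bezier drawn with `<path>`. Its stroke #008000 means engrave at S272, F2898. After flipping Y the toolpath is (80.727,90.491) → (79.740,89.724) → (94.354,80.895) → (114.428,69.755) → (129.821,62.058) → (130.391,63.556).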